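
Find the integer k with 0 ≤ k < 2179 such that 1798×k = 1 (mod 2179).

1344

By the extended Euclidean algorithm:
2179 = 1·1798 + 381
1798 = 4·381 + 274
381 = 1·274 + 107
274 = 2·107 + 60
107 = 1·60 + 47
60 = 1·47 + 13
47 = 3·13 + 8
13 = 1·8 + 5
8 = 1·5 + 3
5 = 1·3 + 2
3 = 1·2 + 1
2 = 2·1 + 0
gcd(1798, 2179) = 1, so the inverse exists.
Back-substitute for 1:
1 = 1·3 − 1·2
  = −1·5 + 2·3
  = 2·8 − 3·5
  = −3·13 + 5·8
  = 5·47 − 18·13
  = −18·60 + 23·47
  = 23·107 − 41·60
  = −41·274 + 105·107
  = 105·381 − 146·274
  = −146·1798 + 689·381
  = 689·2179 − 835·1798
So 1798⁻¹ ≡ −835 ≡ 1344 (mod 2179).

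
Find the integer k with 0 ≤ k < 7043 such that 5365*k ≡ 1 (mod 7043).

Apply the Euclidean algorithm and back-substitute:
7043 = 1*5365 + 1678
5365 = 3*1678 + 331
1678 = 5*331 + 23
331 = 14*23 + 9
23 = 2*9 + 5
9 = 1*5 + 4
5 = 1*4 + 1
4 = 4*1 + 0
gcd(5365, 7043) = 1, so the inverse exists.
Back-substitute for 1:
1 = 1*5 − 1*4
  = −1*9 + 2*5
  = 2*23 − 5*9
  = −5*331 + 72*23
  = 72*1678 − 365*331
  = −365*5365 + 1167*1678
  = 1167*7043 − 1532*5365
So 5365⁻¹ ≡ −1532 ≡ 5511 (mod 7043).

5511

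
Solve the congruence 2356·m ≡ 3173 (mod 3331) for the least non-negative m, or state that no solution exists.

1049

gcd(2356, 3331) = 1, so a unique solution mod 3331 exists.
2356⁻¹ ≡ 2207 (mod 3331).
m ≡ 2207·3173 ≡ 1049 (mod 3331).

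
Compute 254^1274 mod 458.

Compute successive squares:
1274 in binary is 10011111010, i.e. 1274 = 1024 + 128 + 64 + 32 + 16 + 8 + 2.
254^1 ≡ 254 (mod 458)
254^2 ≡ 254^2 = 64516 ≡ 396 (mod 458)
254^4 ≡ 396^2 = 156816 ≡ 180 (mod 458)
254^8 ≡ 180^2 = 32400 ≡ 340 (mod 458)
254^16 ≡ 340^2 = 115600 ≡ 184 (mod 458)
254^32 ≡ 184^2 = 33856 ≡ 422 (mod 458)
254^64 ≡ 422^2 = 178084 ≡ 380 (mod 458)
254^128 ≡ 380^2 = 144400 ≡ 130 (mod 458)
254^256 ≡ 130^2 = 16900 ≡ 412 (mod 458)
254^512 ≡ 412^2 = 169744 ≡ 284 (mod 458)
254^1024 ≡ 284^2 = 80656 ≡ 48 (mod 458)
254^1274 = 254^1024 * 254^128 * 254^64 * 254^32 * 254^16 * 254^8 * 254^2 ≡ 48 * 130 * 380 * 422 * 184 * 340 * 396 (mod 458).
Accumulate the product:
48 * 130 = 6240 ≡ 286
286 * 380 = 108680 ≡ 134
134 * 422 = 56548 ≡ 214
214 * 184 = 39376 ≡ 446
446 * 340 = 151640 ≡ 42
42 * 396 = 16632 ≡ 144

144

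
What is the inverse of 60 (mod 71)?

Apply the Euclidean algorithm and back-substitute:
71 = 1·60 + 11
60 = 5·11 + 5
11 = 2·5 + 1
5 = 5·1 + 0
gcd(60, 71) = 1, so the inverse exists.
Back-substitute for 1:
1 = 1·11 − 2·5
  = −2·60 + 11·11
  = 11·71 − 13·60
So 60⁻¹ ≡ −13 ≡ 58 (mod 71).

58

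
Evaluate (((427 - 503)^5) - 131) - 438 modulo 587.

10

427 - 503 = -76 ≡ 511 (mod 587)
(511)^5 ≡ 579 (mod 587)
579 - 131 = 448
448 - 438 = 10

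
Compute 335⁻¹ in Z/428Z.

23

428 = 1*335 + 93
335 = 3*93 + 56
93 = 1*56 + 37
56 = 1*37 + 19
37 = 1*19 + 18
19 = 1*18 + 1
18 = 18*1 + 0
gcd(335, 428) = 1, so the inverse exists.
Back-substitute for 1:
1 = 1*19 − 1*18
  = −1*37 + 2*19
  = 2*56 − 3*37
  = −3*93 + 5*56
  = 5*335 − 18*93
  = −18*428 + 23*335
So 335⁻¹ ≡ 23 (mod 428).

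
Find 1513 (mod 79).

1513 = 19*79 + 12, so 1513 ≡ 12 (mod 79).

12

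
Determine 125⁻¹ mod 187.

By the extended Euclidean algorithm:
187 = 1*125 + 62
125 = 2*62 + 1
62 = 62*1 + 0
gcd(125, 187) = 1, so the inverse exists.
Back-substitute for 1:
1 = 1*125 − 2*62
  = −2*187 + 3*125
So 125⁻¹ ≡ 3 (mod 187).

3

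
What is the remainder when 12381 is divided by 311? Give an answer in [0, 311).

252

12381 = 39·311 + 252, so 12381 ≡ 252 (mod 311).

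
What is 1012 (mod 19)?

5

1012 = 53*19 + 5, so 1012 ≡ 5 (mod 19).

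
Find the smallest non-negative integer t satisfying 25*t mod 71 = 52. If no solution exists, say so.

gcd(25, 71) = 1, so a unique solution mod 71 exists.
25⁻¹ ≡ 54 (mod 71).
t ≡ 54*52 ≡ 39 (mod 71).

39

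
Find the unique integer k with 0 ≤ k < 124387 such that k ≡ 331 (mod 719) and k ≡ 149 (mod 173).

719⁻¹ mod 173: 719*141 ≡ 1 (mod 173), so 719⁻¹ ≡ 141.
k = 331 + 719*((149 − 331)*141 mod 173) = 331 + 719*115 = 83016.

83016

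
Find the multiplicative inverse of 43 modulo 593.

331

Run the extended Euclidean algorithm:
593 = 13*43 + 34
43 = 1*34 + 9
34 = 3*9 + 7
9 = 1*7 + 2
7 = 3*2 + 1
2 = 2*1 + 0
gcd(43, 593) = 1, so the inverse exists.
Bézout: 1 = 19*593 − 262*43.
So 43⁻¹ ≡ −262 ≡ 331 (mod 593).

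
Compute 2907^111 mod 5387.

Using repeated squaring:
2907^1 ≡ 2907 (mod 5387)
2907^2 ≡ 2907^2 = 8450649 ≡ 3833 (mod 5387)
2907^4 ≡ 3833^2 = 14691889 ≡ 1540 (mod 5387)
2907^8 ≡ 1540^2 = 2371600 ≡ 1320 (mod 5387)
2907^16 ≡ 1320^2 = 1742400 ≡ 2399 (mod 5387)
2907^32 ≡ 2399^2 = 5755201 ≡ 1885 (mod 5387)
2907^64 ≡ 1885^2 = 3553225 ≡ 3192 (mod 5387)
2907^111 = 2907^64 × 2907^32 × 2907^8 × 2907^4 × 2907^2 × 2907^1 ≡ 3192 × 1885 × 1320 × 1540 × 3833 × 2907 (mod 5387).
Accumulate the product:
3192 × 1885 = 6016920 ≡ 5028
5028 × 1320 = 6636960 ≡ 176
176 × 1540 = 271040 ≡ 1690
1690 × 3833 = 6477770 ≡ 2596
2596 × 2907 = 7546572 ≡ 4772

4772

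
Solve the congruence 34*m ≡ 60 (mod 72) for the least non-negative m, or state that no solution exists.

gcd(34, 72) = 2, and 2 | 60, so solutions exist.
Divide through by 2: 17*m = 30 (mod 36).
17⁻¹ ≡ 17 (mod 36).
m ≡ 17*30 ≡ 6 (mod 36).
The smallest non-negative solution is m = 6.

6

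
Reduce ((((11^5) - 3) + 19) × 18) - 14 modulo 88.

(11)^5 ≡ 11 (mod 88)
11 - 3 = 8
8 + 19 = 27
27 × 18 = 486 ≡ 46 (mod 88)
46 - 14 = 32

32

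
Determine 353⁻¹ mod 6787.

1442

Apply the Euclidean algorithm and back-substitute:
6787 = 19×353 + 80
353 = 4×80 + 33
80 = 2×33 + 14
33 = 2×14 + 5
14 = 2×5 + 4
5 = 1×4 + 1
4 = 4×1 + 0
gcd(353, 6787) = 1, so the inverse exists.
Bézout: 1 = −75×6787 + 1442×353.
So 353⁻¹ ≡ 1442 (mod 6787).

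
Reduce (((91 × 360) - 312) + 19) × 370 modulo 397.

364

91 × 360 = 32760 ≡ 206 (mod 397)
206 - 312 = -106 ≡ 291 (mod 397)
291 + 19 = 310
310 × 370 = 114700 ≡ 364 (mod 397)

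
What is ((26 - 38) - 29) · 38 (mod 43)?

26 - 38 = -12 ≡ 31 (mod 43)
31 - 29 = 2
2 · 38 = 76 ≡ 33 (mod 43)

33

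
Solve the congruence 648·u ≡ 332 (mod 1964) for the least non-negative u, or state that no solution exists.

gcd(648, 1964) = 4, and 4 | 332, so solutions exist.
Divide through by 4: 162·u = 83 (mod 491).
162⁻¹ ≡ 294 (mod 491).
u ≡ 294·83 ≡ 343 (mod 491).
The smallest non-negative solution is u = 343.

343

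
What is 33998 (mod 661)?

33998 = 51×661 + 287, so 33998 ≡ 287 (mod 661).

287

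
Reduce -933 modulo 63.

12

-933 = -15·63 + 12, so -933 ≡ 12 (mod 63).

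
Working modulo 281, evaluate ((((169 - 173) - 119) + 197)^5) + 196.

169 - 173 = -4 ≡ 277 (mod 281)
277 - 119 = 158
158 + 197 = 355 ≡ 74 (mod 281)
(74)^5 ≡ 204 (mod 281)
204 + 196 = 400 ≡ 119 (mod 281)

119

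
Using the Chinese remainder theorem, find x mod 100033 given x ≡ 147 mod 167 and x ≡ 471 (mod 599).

167⁻¹ mod 599: 167×165 ≡ 1 (mod 599), so 167⁻¹ ≡ 165.
x = 147 + 167×((471 − 147)×165 mod 599) = 147 + 167×149 = 25030.
Check: 25030 mod 167 = 147, 25030 mod 599 = 471. ✓

25030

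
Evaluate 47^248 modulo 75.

61

248 in binary is 11111000, i.e. 248 = 128 + 64 + 32 + 16 + 8.
47^1 ≡ 47 (mod 75)
47^2 ≡ 47^2 = 2209 ≡ 34 (mod 75)
47^4 ≡ 34^2 = 1156 ≡ 31 (mod 75)
47^8 ≡ 31^2 = 961 ≡ 61 (mod 75)
47^16 ≡ 61^2 = 3721 ≡ 46 (mod 75)
47^32 ≡ 46^2 = 2116 ≡ 16 (mod 75)
47^64 ≡ 16^2 = 256 ≡ 31 (mod 75)
47^128 ≡ 31^2 = 961 ≡ 61 (mod 75)
47^248 = 47^128 * 47^64 * 47^32 * 47^16 * 47^8 ≡ 61 * 31 * 16 * 46 * 61 (mod 75).
Accumulate the product:
61 * 31 = 1891 ≡ 16
16 * 16 = 256 ≡ 31
31 * 46 = 1426 ≡ 1
1 * 61 = 61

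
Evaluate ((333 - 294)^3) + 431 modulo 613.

333 - 294 = 39
(39)^3 ≡ 471 (mod 613)
471 + 431 = 902 ≡ 289 (mod 613)

289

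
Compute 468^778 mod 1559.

Using repeated squaring:
778 in binary is 1100001010, i.e. 778 = 512 + 256 + 8 + 2.
468^1 ≡ 468 (mod 1559)
468^2 ≡ 468^2 = 219024 ≡ 764 (mod 1559)
468^4 ≡ 764^2 = 583696 ≡ 630 (mod 1559)
468^8 ≡ 630^2 = 396900 ≡ 914 (mod 1559)
468^16 ≡ 914^2 = 835396 ≡ 1331 (mod 1559)
468^32 ≡ 1331^2 = 1771561 ≡ 537 (mod 1559)
468^64 ≡ 537^2 = 288369 ≡ 1513 (mod 1559)
468^128 ≡ 1513^2 = 2289169 ≡ 557 (mod 1559)
468^256 ≡ 557^2 = 310249 ≡ 8 (mod 1559)
468^512 ≡ 8^2 = 64 (mod 1559)
468^778 = 468^512 × 468^256 × 468^8 × 468^2 ≡ 64 × 8 × 914 × 764 (mod 1559).
Accumulate the product:
64 × 8 = 512
512 × 914 = 467968 ≡ 268
268 × 764 = 204752 ≡ 523

523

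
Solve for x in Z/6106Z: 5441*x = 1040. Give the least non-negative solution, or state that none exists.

gcd(5441, 6106) = 1, so a unique solution mod 6106 exists.
5441⁻¹ ≡ 101 (mod 6106).
x ≡ 101*1040 ≡ 1238 (mod 6106).

1238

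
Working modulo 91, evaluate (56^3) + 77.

63

(56)^3 ≡ 77 (mod 91)
77 + 77 = 154 ≡ 63 (mod 91)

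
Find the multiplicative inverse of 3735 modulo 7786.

6283

By the extended Euclidean algorithm:
7786 = 2·3735 + 316
3735 = 11·316 + 259
316 = 1·259 + 57
259 = 4·57 + 31
57 = 1·31 + 26
31 = 1·26 + 5
26 = 5·5 + 1
5 = 5·1 + 0
gcd(3735, 7786) = 1, so the inverse exists.
Bézout: 1 = 721·7786 − 1503·3735.
So 3735⁻¹ ≡ −1503 ≡ 6283 (mod 7786).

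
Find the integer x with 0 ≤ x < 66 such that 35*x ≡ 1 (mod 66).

17

Apply the Euclidean algorithm and back-substitute:
66 = 1×35 + 31
35 = 1×31 + 4
31 = 7×4 + 3
4 = 1×3 + 1
3 = 3×1 + 0
gcd(35, 66) = 1, so the inverse exists.
Back-substitute for 1:
1 = 1×4 − 1×3
  = −1×31 + 8×4
  = 8×35 − 9×31
  = −9×66 + 17×35
So 35⁻¹ ≡ 17 (mod 66).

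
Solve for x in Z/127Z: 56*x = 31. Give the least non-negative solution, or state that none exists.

89

gcd(56, 127) = 1, so a unique solution mod 127 exists.
56⁻¹ ≡ 93 (mod 127).
x ≡ 93*31 ≡ 89 (mod 127).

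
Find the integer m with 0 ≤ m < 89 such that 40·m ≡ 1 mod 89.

69

89 = 2×40 + 9
40 = 4×9 + 4
9 = 2×4 + 1
4 = 4×1 + 0
gcd(40, 89) = 1, so the inverse exists.
Back-substitute for 1:
1 = 1×9 − 2×4
  = −2×40 + 9×9
  = 9×89 − 20×40
So 40⁻¹ ≡ −20 ≡ 69 (mod 89).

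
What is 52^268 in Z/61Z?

58

52^1 ≡ 52 (mod 61)
52^2 ≡ 52^2 = 2704 ≡ 20 (mod 61)
52^4 ≡ 20^2 = 400 ≡ 34 (mod 61)
52^8 ≡ 34^2 = 1156 ≡ 58 (mod 61)
52^16 ≡ 58^2 = 3364 ≡ 9 (mod 61)
52^32 ≡ 9^2 = 81 ≡ 20 (mod 61)
52^64 ≡ 20^2 = 400 ≡ 34 (mod 61)
52^128 ≡ 34^2 = 1156 ≡ 58 (mod 61)
52^256 ≡ 58^2 = 3364 ≡ 9 (mod 61)
52^268 = 52^256 * 52^8 * 52^4 ≡ 9 * 58 * 34 (mod 61).
Accumulate the product:
9 * 58 = 522 ≡ 34
34 * 34 = 1156 ≡ 58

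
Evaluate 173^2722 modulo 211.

117

173^1 ≡ 173 (mod 211)
173^2 ≡ 173^2 = 29929 ≡ 178 (mod 211)
173^4 ≡ 178^2 = 31684 ≡ 34 (mod 211)
173^8 ≡ 34^2 = 1156 ≡ 101 (mod 211)
173^16 ≡ 101^2 = 10201 ≡ 73 (mod 211)
173^32 ≡ 73^2 = 5329 ≡ 54 (mod 211)
173^64 ≡ 54^2 = 2916 ≡ 173 (mod 211)
173^128 ≡ 173^2 = 29929 ≡ 178 (mod 211)
173^256 ≡ 178^2 = 31684 ≡ 34 (mod 211)
173^512 ≡ 34^2 = 1156 ≡ 101 (mod 211)
173^1024 ≡ 101^2 = 10201 ≡ 73 (mod 211)
173^2048 ≡ 73^2 = 5329 ≡ 54 (mod 211)
173^2722 = 173^2048 × 173^512 × 173^128 × 173^32 × 173^2 ≡ 54 × 101 × 178 × 54 × 178 (mod 211).
Accumulate the product:
54 × 101 = 5454 ≡ 179
179 × 178 = 31862 ≡ 1
1 × 54 = 54
54 × 178 = 9612 ≡ 117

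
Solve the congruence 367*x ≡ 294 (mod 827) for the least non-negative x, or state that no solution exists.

794

gcd(367, 827) = 1, so a unique solution mod 827 exists.
367⁻¹ ≡ 329 (mod 827).
x ≡ 329*294 ≡ 794 (mod 827).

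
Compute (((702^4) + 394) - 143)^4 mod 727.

484

(702)^4 ≡ 226 (mod 727)
226 + 394 = 620
620 - 143 = 477
(477)^4 ≡ 484 (mod 727)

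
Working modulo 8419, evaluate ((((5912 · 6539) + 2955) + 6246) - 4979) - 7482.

3679

5912 · 6539 = 38658568 ≡ 6939 (mod 8419)
6939 + 2955 = 9894 ≡ 1475 (mod 8419)
1475 + 6246 = 7721
7721 - 4979 = 2742
2742 - 7482 = -4740 ≡ 3679 (mod 8419)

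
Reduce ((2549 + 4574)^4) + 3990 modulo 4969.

2549 + 4574 = 7123 ≡ 2154 (mod 4969)
(2154)^4 ≡ 4905 (mod 4969)
4905 + 3990 = 8895 ≡ 3926 (mod 4969)

3926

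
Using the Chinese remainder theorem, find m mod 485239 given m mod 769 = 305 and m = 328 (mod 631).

769⁻¹ mod 631: 769·599 ≡ 1 (mod 631), so 769⁻¹ ≡ 599.
m = 305 + 769·((328 − 305)·599 mod 631) = 305 + 769·526 = 404799.
Check: 404799 mod 769 = 305, 404799 mod 631 = 328. ✓

404799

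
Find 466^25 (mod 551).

Compute successive squares:
466^1 ≡ 466 (mod 551)
466^2 ≡ 466^2 = 217156 ≡ 62 (mod 551)
466^4 ≡ 62^2 = 3844 ≡ 538 (mod 551)
466^8 ≡ 538^2 = 289444 ≡ 169 (mod 551)
466^16 ≡ 169^2 = 28561 ≡ 460 (mod 551)
466^25 = 466^16 · 466^8 · 466^1 ≡ 460 · 169 · 466 (mod 551).
Accumulate the product:
460 · 169 = 77740 ≡ 49
49 · 466 = 22834 ≡ 243

243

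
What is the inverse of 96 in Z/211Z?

11

211 = 2*96 + 19
96 = 5*19 + 1
19 = 19*1 + 0
gcd(96, 211) = 1, so the inverse exists.
Back-substitute for 1:
1 = 1*96 − 5*19
  = −5*211 + 11*96
So 96⁻¹ ≡ 11 (mod 211).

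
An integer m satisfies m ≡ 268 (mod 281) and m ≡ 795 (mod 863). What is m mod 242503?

62931

281⁻¹ mod 863: 281*43 ≡ 1 (mod 863), so 281⁻¹ ≡ 43.
m = 268 + 281*((795 − 268)*43 mod 863) = 268 + 281*223 = 62931.
Check: 62931 mod 281 = 268, 62931 mod 863 = 795. ✓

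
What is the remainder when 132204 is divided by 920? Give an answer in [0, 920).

132204 = 143*920 + 644, so 132204 ≡ 644 (mod 920).

644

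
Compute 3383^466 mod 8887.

466 in binary is 111010010, i.e. 466 = 256 + 128 + 64 + 16 + 2.
3383^1 ≡ 3383 (mod 8887)
3383^2 ≡ 3383^2 = 11444689 ≡ 7120 (mod 8887)
3383^4 ≡ 7120^2 = 50694400 ≡ 2952 (mod 8887)
3383^8 ≡ 2952^2 = 8714304 ≡ 5044 (mod 8887)
3383^16 ≡ 5044^2 = 25441936 ≡ 7342 (mod 8887)
3383^32 ≡ 7342^2 = 53904964 ≡ 5309 (mod 8887)
3383^64 ≡ 5309^2 = 28185481 ≡ 4804 (mod 8887)
3383^128 ≡ 4804^2 = 23078416 ≡ 7764 (mod 8887)
3383^256 ≡ 7764^2 = 60279696 ≡ 8062 (mod 8887)
3383^466 = 3383^256 · 3383^128 · 3383^64 · 3383^16 · 3383^2 ≡ 8062 · 7764 · 4804 · 7342 · 7120 (mod 8887).
Accumulate the product:
8062 · 7764 = 62593368 ≡ 2227
2227 · 4804 = 10698508 ≡ 7447
7447 · 7342 = 54675874 ≡ 3050
3050 · 7120 = 21716000 ≡ 5059

5059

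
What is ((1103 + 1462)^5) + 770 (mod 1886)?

1179

1103 + 1462 = 2565 ≡ 679 (mod 1886)
(679)^5 ≡ 409 (mod 1886)
409 + 770 = 1179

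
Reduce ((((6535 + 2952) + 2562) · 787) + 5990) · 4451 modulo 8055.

6535 + 2952 = 9487 ≡ 1432 (mod 8055)
1432 + 2562 = 3994
3994 · 787 = 3143278 ≡ 1828 (mod 8055)
1828 + 5990 = 7818
7818 · 4451 = 34797918 ≡ 318 (mod 8055)

318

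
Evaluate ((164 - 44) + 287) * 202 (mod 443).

164 - 44 = 120
120 + 287 = 407
407 * 202 = 82214 ≡ 259 (mod 443)

259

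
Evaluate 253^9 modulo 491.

9 in binary is 1001, i.e. 9 = 8 + 1.
253^1 ≡ 253 (mod 491)
253^2 ≡ 253^2 = 64009 ≡ 179 (mod 491)
253^4 ≡ 179^2 = 32041 ≡ 126 (mod 491)
253^8 ≡ 126^2 = 15876 ≡ 164 (mod 491)
253^9 = 253^8 × 253^1 ≡ 164 × 253 (mod 491).
164 × 253 = 41492 ≡ 248 (mod 491).

248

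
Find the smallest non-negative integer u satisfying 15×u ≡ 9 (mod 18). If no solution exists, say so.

3

gcd(15, 18) = 3, and 3 | 9, so solutions exist.
Divide through by 3: 5×u ≡ 3 mod 6.
5⁻¹ ≡ 5 (mod 6).
u ≡ 5×3 ≡ 3 (mod 6).
The smallest non-negative solution is u = 3.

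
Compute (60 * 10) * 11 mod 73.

30

60 * 10 = 600 ≡ 16 (mod 73)
16 * 11 = 176 ≡ 30 (mod 73)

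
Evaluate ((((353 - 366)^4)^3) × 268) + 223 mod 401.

211

353 - 366 = -13 ≡ 388 (mod 401)
(388)^4 ≡ 90 (mod 401)
(90)^3 ≡ 383 (mod 401)
383 × 268 = 102644 ≡ 389 (mod 401)
389 + 223 = 612 ≡ 211 (mod 401)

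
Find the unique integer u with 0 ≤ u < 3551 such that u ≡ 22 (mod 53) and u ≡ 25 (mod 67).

53⁻¹ mod 67: 53×43 ≡ 1 (mod 67), so 53⁻¹ ≡ 43.
u = 22 + 53×((25 − 22)×43 mod 67) = 22 + 53×62 = 3308.

3308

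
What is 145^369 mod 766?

Compute successive squares:
145^1 ≡ 145 (mod 766)
145^2 ≡ 145^2 = 21025 ≡ 343 (mod 766)
145^4 ≡ 343^2 = 117649 ≡ 451 (mod 766)
145^8 ≡ 451^2 = 203401 ≡ 411 (mod 766)
145^16 ≡ 411^2 = 168921 ≡ 401 (mod 766)
145^32 ≡ 401^2 = 160801 ≡ 707 (mod 766)
145^64 ≡ 707^2 = 499849 ≡ 417 (mod 766)
145^128 ≡ 417^2 = 173889 ≡ 7 (mod 766)
145^256 ≡ 7^2 = 49 (mod 766)
145^369 = 145^256 × 145^64 × 145^32 × 145^16 × 145^1 ≡ 49 × 417 × 707 × 401 × 145 (mod 766).
Accumulate the product:
49 × 417 = 20433 ≡ 517
517 × 707 = 365519 ≡ 137
137 × 401 = 54937 ≡ 551
551 × 145 = 79895 ≡ 231

231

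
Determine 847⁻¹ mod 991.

By the extended Euclidean algorithm:
991 = 1*847 + 144
847 = 5*144 + 127
144 = 1*127 + 17
127 = 7*17 + 8
17 = 2*8 + 1
8 = 8*1 + 0
gcd(847, 991) = 1, so the inverse exists.
Bézout: 1 = 100*991 − 117*847.
So 847⁻¹ ≡ −117 ≡ 874 (mod 991).

874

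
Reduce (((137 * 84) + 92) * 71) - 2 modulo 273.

230

137 * 84 = 11508 ≡ 42 (mod 273)
42 + 92 = 134
134 * 71 = 9514 ≡ 232 (mod 273)
232 - 2 = 230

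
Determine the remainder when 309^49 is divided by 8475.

564

Compute successive squares:
49 in binary is 110001, i.e. 49 = 32 + 16 + 1.
309^1 ≡ 309 (mod 8475)
309^2 ≡ 309^2 = 95481 ≡ 2256 (mod 8475)
309^4 ≡ 2256^2 = 5089536 ≡ 4536 (mod 8475)
309^8 ≡ 4536^2 = 20575296 ≡ 6471 (mod 8475)
309^16 ≡ 6471^2 = 41873841 ≡ 7341 (mod 8475)
309^32 ≡ 7341^2 = 53890281 ≡ 6231 (mod 8475)
309^49 = 309^32 * 309^16 * 309^1 ≡ 6231 * 7341 * 309 (mod 8475).
Accumulate the product:
6231 * 7341 = 45741771 ≡ 2196
2196 * 309 = 678564 ≡ 564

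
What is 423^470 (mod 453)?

Using repeated squaring:
470 in binary is 111010110, i.e. 470 = 256 + 128 + 64 + 16 + 4 + 2.
423^1 ≡ 423 (mod 453)
423^2 ≡ 423^2 = 178929 ≡ 447 (mod 453)
423^4 ≡ 447^2 = 199809 ≡ 36 (mod 453)
423^8 ≡ 36^2 = 1296 ≡ 390 (mod 453)
423^16 ≡ 390^2 = 152100 ≡ 345 (mod 453)
423^32 ≡ 345^2 = 119025 ≡ 339 (mod 453)
423^64 ≡ 339^2 = 114921 ≡ 312 (mod 453)
423^128 ≡ 312^2 = 97344 ≡ 402 (mod 453)
423^256 ≡ 402^2 = 161604 ≡ 336 (mod 453)
423^470 = 423^256 × 423^128 × 423^64 × 423^16 × 423^4 × 423^2 ≡ 336 × 402 × 312 × 345 × 36 × 447 (mod 453).
Accumulate the product:
336 × 402 = 135072 ≡ 78
78 × 312 = 24336 ≡ 327
327 × 345 = 112815 ≡ 18
18 × 36 = 648 ≡ 195
195 × 447 = 87165 ≡ 189

189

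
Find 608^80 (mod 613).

104

Compute successive squares:
80 in binary is 1010000, i.e. 80 = 64 + 16.
608^1 ≡ 608 (mod 613)
608^2 ≡ 608^2 = 369664 ≡ 25 (mod 613)
608^4 ≡ 25^2 = 625 ≡ 12 (mod 613)
608^8 ≡ 12^2 = 144 (mod 613)
608^16 ≡ 144^2 = 20736 ≡ 507 (mod 613)
608^32 ≡ 507^2 = 257049 ≡ 202 (mod 613)
608^64 ≡ 202^2 = 40804 ≡ 346 (mod 613)
608^80 = 608^64 * 608^16 ≡ 346 * 507 (mod 613).
346 * 507 = 175422 ≡ 104 (mod 613).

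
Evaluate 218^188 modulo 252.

148

Using repeated squaring:
188 in binary is 10111100, i.e. 188 = 128 + 32 + 16 + 8 + 4.
218^1 ≡ 218 (mod 252)
218^2 ≡ 218^2 = 47524 ≡ 148 (mod 252)
218^4 ≡ 148^2 = 21904 ≡ 232 (mod 252)
218^8 ≡ 232^2 = 53824 ≡ 148 (mod 252)
218^16 ≡ 148^2 = 21904 ≡ 232 (mod 252)
218^32 ≡ 232^2 = 53824 ≡ 148 (mod 252)
218^64 ≡ 148^2 = 21904 ≡ 232 (mod 252)
218^128 ≡ 232^2 = 53824 ≡ 148 (mod 252)
218^188 = 218^128 × 218^32 × 218^16 × 218^8 × 218^4 ≡ 148 × 148 × 232 × 148 × 232 (mod 252).
Accumulate the product:
148 × 148 = 21904 ≡ 232
232 × 232 = 53824 ≡ 148
148 × 148 = 21904 ≡ 232
232 × 232 = 53824 ≡ 148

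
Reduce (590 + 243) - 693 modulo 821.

140

590 + 243 = 833 ≡ 12 (mod 821)
12 - 693 = -681 ≡ 140 (mod 821)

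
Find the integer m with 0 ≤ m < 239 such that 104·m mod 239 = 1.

239 = 2×104 + 31
104 = 3×31 + 11
31 = 2×11 + 9
11 = 1×9 + 2
9 = 4×2 + 1
2 = 2×1 + 0
gcd(104, 239) = 1, so the inverse exists.
Back-substitute for 1:
1 = 1×9 − 4×2
  = −4×11 + 5×9
  = 5×31 − 14×11
  = −14×104 + 47×31
  = 47×239 − 108×104
So 104⁻¹ ≡ −108 ≡ 131 (mod 239).

131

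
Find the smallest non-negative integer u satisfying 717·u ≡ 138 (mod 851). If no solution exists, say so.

gcd(717, 851) = 1, so a unique solution mod 851 exists.
717⁻¹ ≡ 489 (mod 851).
u ≡ 489·138 ≡ 253 (mod 851).

253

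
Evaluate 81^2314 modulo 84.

2314 in binary is 100100001010, i.e. 2314 = 2048 + 256 + 8 + 2.
81^1 ≡ 81 (mod 84)
81^2 ≡ 81^2 = 6561 ≡ 9 (mod 84)
81^4 ≡ 9^2 = 81 (mod 84)
81^8 ≡ 81^2 = 6561 ≡ 9 (mod 84)
81^16 ≡ 9^2 = 81 (mod 84)
81^32 ≡ 81^2 = 6561 ≡ 9 (mod 84)
81^64 ≡ 9^2 = 81 (mod 84)
81^128 ≡ 81^2 = 6561 ≡ 9 (mod 84)
81^256 ≡ 9^2 = 81 (mod 84)
81^512 ≡ 81^2 = 6561 ≡ 9 (mod 84)
81^1024 ≡ 9^2 = 81 (mod 84)
81^2048 ≡ 81^2 = 6561 ≡ 9 (mod 84)
81^2314 = 81^2048 × 81^256 × 81^8 × 81^2 ≡ 9 × 81 × 9 × 9 (mod 84).
Accumulate the product:
9 × 81 = 729 ≡ 57
57 × 9 = 513 ≡ 9
9 × 9 = 81

81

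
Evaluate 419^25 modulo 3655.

By square-and-multiply:
419^1 ≡ 419 (mod 3655)
419^2 ≡ 419^2 = 175561 ≡ 121 (mod 3655)
419^4 ≡ 121^2 = 14641 ≡ 21 (mod 3655)
419^8 ≡ 21^2 = 441 (mod 3655)
419^16 ≡ 441^2 = 194481 ≡ 766 (mod 3655)
419^25 = 419^16 * 419^8 * 419^1 ≡ 766 * 441 * 419 (mod 3655).
Accumulate the product:
766 * 441 = 337806 ≡ 1546
1546 * 419 = 647774 ≡ 839

839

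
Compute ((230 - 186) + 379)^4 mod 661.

230 - 186 = 44
44 + 379 = 423
(423)^4 ≡ 483 (mod 661)

483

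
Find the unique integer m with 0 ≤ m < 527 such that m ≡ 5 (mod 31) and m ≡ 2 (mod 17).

31⁻¹ mod 17: 31×11 ≡ 1 (mod 17), so 31⁻¹ ≡ 11.
m = 5 + 31×((2 − 5)×11 mod 17) = 5 + 31×1 = 36.

36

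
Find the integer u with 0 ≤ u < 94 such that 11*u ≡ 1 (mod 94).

94 = 8×11 + 6
11 = 1×6 + 5
6 = 1×5 + 1
5 = 5×1 + 0
gcd(11, 94) = 1, so the inverse exists.
Back-substitute for 1:
1 = 1×6 − 1×5
  = −1×11 + 2×6
  = 2×94 − 17×11
So 11⁻¹ ≡ −17 ≡ 77 (mod 94).

77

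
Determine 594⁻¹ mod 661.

Apply the Euclidean algorithm and back-substitute:
661 = 1·594 + 67
594 = 8·67 + 58
67 = 1·58 + 9
58 = 6·9 + 4
9 = 2·4 + 1
4 = 4·1 + 0
gcd(594, 661) = 1, so the inverse exists.
Back-substitute for 1:
1 = 1·9 − 2·4
  = −2·58 + 13·9
  = 13·67 − 15·58
  = −15·594 + 133·67
  = 133·661 − 148·594
So 594⁻¹ ≡ −148 ≡ 513 (mod 661).

513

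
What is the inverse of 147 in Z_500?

483

Run the extended Euclidean algorithm:
500 = 3·147 + 59
147 = 2·59 + 29
59 = 2·29 + 1
29 = 29·1 + 0
gcd(147, 500) = 1, so the inverse exists.
Back-substitute for 1:
1 = 1·59 − 2·29
  = −2·147 + 5·59
  = 5·500 − 17·147
So 147⁻¹ ≡ −17 ≡ 483 (mod 500).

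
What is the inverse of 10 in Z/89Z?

89 = 8*10 + 9
10 = 1*9 + 1
9 = 9*1 + 0
gcd(10, 89) = 1, so the inverse exists.
Back-substitute for 1:
1 = 1*10 − 1*9
  = −1*89 + 9*10
So 10⁻¹ ≡ 9 (mod 89).

9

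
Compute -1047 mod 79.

-1047 = -14×79 + 59, so -1047 ≡ 59 (mod 79).

59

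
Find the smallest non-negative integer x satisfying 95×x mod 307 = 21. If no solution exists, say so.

gcd(95, 307) = 1, so a unique solution mod 307 exists.
95⁻¹ ≡ 265 (mod 307).
x ≡ 265×21 ≡ 39 (mod 307).

39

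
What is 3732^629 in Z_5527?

5339

By square-and-multiply:
629 in binary is 1001110101, i.e. 629 = 512 + 64 + 32 + 16 + 4 + 1.
3732^1 ≡ 3732 (mod 5527)
3732^2 ≡ 3732^2 = 13927824 ≡ 5311 (mod 5527)
3732^4 ≡ 5311^2 = 28206721 ≡ 2440 (mod 5527)
3732^8 ≡ 2440^2 = 5953600 ≡ 1021 (mod 5527)
3732^16 ≡ 1021^2 = 1042441 ≡ 3365 (mod 5527)
3732^32 ≡ 3365^2 = 11323225 ≡ 3929 (mod 5527)
3732^64 ≡ 3929^2 = 15437041 ≡ 130 (mod 5527)
3732^128 ≡ 130^2 = 16900 ≡ 319 (mod 5527)
3732^256 ≡ 319^2 = 101761 ≡ 2275 (mod 5527)
3732^512 ≡ 2275^2 = 5175625 ≡ 2353 (mod 5527)
3732^629 = 3732^512 · 3732^64 · 3732^32 · 3732^16 · 3732^4 · 3732^1 ≡ 2353 · 130 · 3929 · 3365 · 2440 · 3732 (mod 5527).
Accumulate the product:
2353 · 130 = 305890 ≡ 1905
1905 · 3929 = 7484745 ≡ 1187
1187 · 3365 = 3994255 ≡ 3761
3761 · 2440 = 9176840 ≡ 2020
2020 · 3732 = 7538640 ≡ 5339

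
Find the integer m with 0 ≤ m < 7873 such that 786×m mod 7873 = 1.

Apply the Euclidean algorithm and back-substitute:
7873 = 10·786 + 13
786 = 60·13 + 6
13 = 2·6 + 1
6 = 6·1 + 0
gcd(786, 7873) = 1, so the inverse exists.
Bézout: 1 = 121·7873 − 1212·786.
So 786⁻¹ ≡ −1212 ≡ 6661 (mod 7873).

6661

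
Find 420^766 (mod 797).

Using repeated squaring:
766 in binary is 1011111110, i.e. 766 = 512 + 128 + 64 + 32 + 16 + 8 + 4 + 2.
420^1 ≡ 420 (mod 797)
420^2 ≡ 420^2 = 176400 ≡ 263 (mod 797)
420^4 ≡ 263^2 = 69169 ≡ 627 (mod 797)
420^8 ≡ 627^2 = 393129 ≡ 208 (mod 797)
420^16 ≡ 208^2 = 43264 ≡ 226 (mod 797)
420^32 ≡ 226^2 = 51076 ≡ 68 (mod 797)
420^64 ≡ 68^2 = 4624 ≡ 639 (mod 797)
420^128 ≡ 639^2 = 408321 ≡ 257 (mod 797)
420^256 ≡ 257^2 = 66049 ≡ 695 (mod 797)
420^512 ≡ 695^2 = 483025 ≡ 43 (mod 797)
420^766 = 420^512 × 420^128 × 420^64 × 420^32 × 420^16 × 420^8 × 420^4 × 420^2 ≡ 43 × 257 × 639 × 68 × 226 × 208 × 627 × 263 (mod 797).
Accumulate the product:
43 × 257 = 11051 ≡ 690
690 × 639 = 440910 ≡ 169
169 × 68 = 11492 ≡ 334
334 × 226 = 75484 ≡ 566
566 × 208 = 117728 ≡ 569
569 × 627 = 356763 ≡ 504
504 × 263 = 132552 ≡ 250

250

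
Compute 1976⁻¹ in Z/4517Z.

3006

Run the extended Euclidean algorithm:
4517 = 2*1976 + 565
1976 = 3*565 + 281
565 = 2*281 + 3
281 = 93*3 + 2
3 = 1*2 + 1
2 = 2*1 + 0
gcd(1976, 4517) = 1, so the inverse exists.
Back-substitute for 1:
1 = 1*3 − 1*2
  = −1*281 + 94*3
  = 94*565 − 189*281
  = −189*1976 + 661*565
  = 661*4517 − 1511*1976
So 1976⁻¹ ≡ −1511 ≡ 3006 (mod 4517).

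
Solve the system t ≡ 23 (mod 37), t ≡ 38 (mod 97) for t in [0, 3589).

37⁻¹ mod 97: 37×21 ≡ 1 (mod 97), so 37⁻¹ ≡ 21.
t = 23 + 37×((38 − 23)×21 mod 97) = 23 + 37×24 = 911.

911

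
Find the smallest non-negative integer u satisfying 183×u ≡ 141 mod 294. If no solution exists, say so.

gcd(183, 294) = 3, and 3 | 141, so solutions exist.
Divide through by 3: 61×u ≡ 47 mod 98.
61⁻¹ ≡ 45 (mod 98).
u ≡ 45×47 ≡ 57 (mod 98).
The smallest non-negative solution is u = 57.

57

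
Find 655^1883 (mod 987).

604

Using repeated squaring:
1883 in binary is 11101011011, i.e. 1883 = 1024 + 512 + 256 + 64 + 16 + 8 + 2 + 1.
655^1 ≡ 655 (mod 987)
655^2 ≡ 655^2 = 429025 ≡ 667 (mod 987)
655^4 ≡ 667^2 = 444889 ≡ 739 (mod 987)
655^8 ≡ 739^2 = 546121 ≡ 310 (mod 987)
655^16 ≡ 310^2 = 96100 ≡ 361 (mod 987)
655^32 ≡ 361^2 = 130321 ≡ 37 (mod 987)
655^64 ≡ 37^2 = 1369 ≡ 382 (mod 987)
655^128 ≡ 382^2 = 145924 ≡ 835 (mod 987)
655^256 ≡ 835^2 = 697225 ≡ 403 (mod 987)
655^512 ≡ 403^2 = 162409 ≡ 541 (mod 987)
655^1024 ≡ 541^2 = 292681 ≡ 529 (mod 987)
655^1883 = 655^1024 × 655^512 × 655^256 × 655^64 × 655^16 × 655^8 × 655^2 × 655^1 ≡ 529 × 541 × 403 × 382 × 361 × 310 × 667 × 655 (mod 987).
Accumulate the product:
529 × 541 = 286189 ≡ 946
946 × 403 = 381238 ≡ 256
256 × 382 = 97792 ≡ 79
79 × 361 = 28519 ≡ 883
883 × 310 = 273730 ≡ 331
331 × 667 = 220777 ≡ 676
676 × 655 = 442780 ≡ 604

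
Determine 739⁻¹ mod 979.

Run the extended Euclidean algorithm:
979 = 1×739 + 240
739 = 3×240 + 19
240 = 12×19 + 12
19 = 1×12 + 7
12 = 1×7 + 5
7 = 1×5 + 2
5 = 2×2 + 1
2 = 2×1 + 0
gcd(739, 979) = 1, so the inverse exists.
Bézout: 1 = 311×979 − 412×739.
So 739⁻¹ ≡ −412 ≡ 567 (mod 979).

567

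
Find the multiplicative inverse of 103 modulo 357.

52

By the extended Euclidean algorithm:
357 = 3*103 + 48
103 = 2*48 + 7
48 = 6*7 + 6
7 = 1*6 + 1
6 = 6*1 + 0
gcd(103, 357) = 1, so the inverse exists.
Bézout: 1 = −15*357 + 52*103.
So 103⁻¹ ≡ 52 (mod 357).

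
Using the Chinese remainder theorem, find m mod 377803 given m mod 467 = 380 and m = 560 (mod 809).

467⁻¹ mod 809: 467*466 ≡ 1 (mod 809), so 467⁻¹ ≡ 466.
m = 380 + 467*((560 − 380)*466 mod 809) = 380 + 467*553 = 258631.

258631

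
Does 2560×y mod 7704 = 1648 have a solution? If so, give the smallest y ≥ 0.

115

gcd(2560, 7704) = 8, and 8 | 1648, so solutions exist.
Divide through by 8: 320×y = 206 (mod 963).
320⁻¹ ≡ 641 (mod 963).
y ≡ 641×206 ≡ 115 (mod 963).
The smallest non-negative solution is y = 115.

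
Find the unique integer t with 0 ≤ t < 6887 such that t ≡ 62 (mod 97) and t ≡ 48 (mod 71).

97⁻¹ mod 71: 97*41 ≡ 1 (mod 71), so 97⁻¹ ≡ 41.
t = 62 + 97*((48 − 62)*41 mod 71) = 62 + 97*65 = 6367.
Check: 6367 mod 97 = 62, 6367 mod 71 = 48. ✓

6367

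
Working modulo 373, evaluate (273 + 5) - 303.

273 + 5 = 278
278 - 303 = -25 ≡ 348 (mod 373)

348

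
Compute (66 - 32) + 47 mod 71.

66 - 32 = 34
34 + 47 = 81 ≡ 10 (mod 71)

10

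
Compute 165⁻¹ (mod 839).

Run the extended Euclidean algorithm:
839 = 5*165 + 14
165 = 11*14 + 11
14 = 1*11 + 3
11 = 3*3 + 2
3 = 1*2 + 1
2 = 2*1 + 0
gcd(165, 839) = 1, so the inverse exists.
Back-substitute for 1:
1 = 1*3 − 1*2
  = −1*11 + 4*3
  = 4*14 − 5*11
  = −5*165 + 59*14
  = 59*839 − 300*165
So 165⁻¹ ≡ −300 ≡ 539 (mod 839).

539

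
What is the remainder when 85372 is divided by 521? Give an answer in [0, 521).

449

85372 = 163*521 + 449, so 85372 ≡ 449 (mod 521).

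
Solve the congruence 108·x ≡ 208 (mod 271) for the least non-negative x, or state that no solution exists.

gcd(108, 271) = 1, so a unique solution mod 271 exists.
108⁻¹ ≡ 133 (mod 271).
x ≡ 133·208 ≡ 22 (mod 271).

22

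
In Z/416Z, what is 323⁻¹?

331

Apply the Euclidean algorithm and back-substitute:
416 = 1·323 + 93
323 = 3·93 + 44
93 = 2·44 + 5
44 = 8·5 + 4
5 = 1·4 + 1
4 = 4·1 + 0
gcd(323, 416) = 1, so the inverse exists.
Back-substitute for 1:
1 = 1·5 − 1·4
  = −1·44 + 9·5
  = 9·93 − 19·44
  = −19·323 + 66·93
  = 66·416 − 85·323
So 323⁻¹ ≡ −85 ≡ 331 (mod 416).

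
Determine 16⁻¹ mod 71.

40

Run the extended Euclidean algorithm:
71 = 4*16 + 7
16 = 2*7 + 2
7 = 3*2 + 1
2 = 2*1 + 0
gcd(16, 71) = 1, so the inverse exists.
Back-substitute for 1:
1 = 1*7 − 3*2
  = −3*16 + 7*7
  = 7*71 − 31*16
So 16⁻¹ ≡ −31 ≡ 40 (mod 71).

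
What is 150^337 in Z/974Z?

366

337 in binary is 101010001, i.e. 337 = 256 + 64 + 16 + 1.
150^1 ≡ 150 (mod 974)
150^2 ≡ 150^2 = 22500 ≡ 98 (mod 974)
150^4 ≡ 98^2 = 9604 ≡ 838 (mod 974)
150^8 ≡ 838^2 = 702244 ≡ 964 (mod 974)
150^16 ≡ 964^2 = 929296 ≡ 100 (mod 974)
150^32 ≡ 100^2 = 10000 ≡ 260 (mod 974)
150^64 ≡ 260^2 = 67600 ≡ 394 (mod 974)
150^128 ≡ 394^2 = 155236 ≡ 370 (mod 974)
150^256 ≡ 370^2 = 136900 ≡ 540 (mod 974)
150^337 = 150^256 * 150^64 * 150^16 * 150^1 ≡ 540 * 394 * 100 * 150 (mod 974).
Accumulate the product:
540 * 394 = 212760 ≡ 428
428 * 100 = 42800 ≡ 918
918 * 150 = 137700 ≡ 366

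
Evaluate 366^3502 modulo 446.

424

Compute successive squares:
3502 in binary is 110110101110, i.e. 3502 = 2048 + 1024 + 256 + 128 + 32 + 8 + 4 + 2.
366^1 ≡ 366 (mod 446)
366^2 ≡ 366^2 = 133956 ≡ 156 (mod 446)
366^4 ≡ 156^2 = 24336 ≡ 252 (mod 446)
366^8 ≡ 252^2 = 63504 ≡ 172 (mod 446)
366^16 ≡ 172^2 = 29584 ≡ 148 (mod 446)
366^32 ≡ 148^2 = 21904 ≡ 50 (mod 446)
366^64 ≡ 50^2 = 2500 ≡ 270 (mod 446)
366^128 ≡ 270^2 = 72900 ≡ 202 (mod 446)
366^256 ≡ 202^2 = 40804 ≡ 218 (mod 446)
366^512 ≡ 218^2 = 47524 ≡ 248 (mod 446)
366^1024 ≡ 248^2 = 61504 ≡ 402 (mod 446)
366^2048 ≡ 402^2 = 161604 ≡ 152 (mod 446)
366^3502 = 366^2048 × 366^1024 × 366^256 × 366^128 × 366^32 × 366^8 × 366^4 × 366^2 ≡ 152 × 402 × 218 × 202 × 50 × 172 × 252 × 156 (mod 446).
Accumulate the product:
152 × 402 = 61104 ≡ 2
2 × 218 = 436
436 × 202 = 88072 ≡ 210
210 × 50 = 10500 ≡ 242
242 × 172 = 41624 ≡ 146
146 × 252 = 36792 ≡ 220
220 × 156 = 34320 ≡ 424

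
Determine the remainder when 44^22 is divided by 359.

By square-and-multiply:
22 in binary is 10110, i.e. 22 = 16 + 4 + 2.
44^1 ≡ 44 (mod 359)
44^2 ≡ 44^2 = 1936 ≡ 141 (mod 359)
44^4 ≡ 141^2 = 19881 ≡ 136 (mod 359)
44^8 ≡ 136^2 = 18496 ≡ 187 (mod 359)
44^16 ≡ 187^2 = 34969 ≡ 146 (mod 359)
44^22 = 44^16 × 44^4 × 44^2 ≡ 146 × 136 × 141 (mod 359).
Accumulate the product:
146 × 136 = 19856 ≡ 111
111 × 141 = 15651 ≡ 214

214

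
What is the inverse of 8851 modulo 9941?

9941 = 1*8851 + 1090
8851 = 8*1090 + 131
1090 = 8*131 + 42
131 = 3*42 + 5
42 = 8*5 + 2
5 = 2*2 + 1
2 = 2*1 + 0
gcd(8851, 9941) = 1, so the inverse exists.
Back-substitute for 1:
1 = 1*5 − 2*2
  = −2*42 + 17*5
  = 17*131 − 53*42
  = −53*1090 + 441*131
  = 441*8851 − 3581*1090
  = −3581*9941 + 4022*8851
So 8851⁻¹ ≡ 4022 (mod 9941).

4022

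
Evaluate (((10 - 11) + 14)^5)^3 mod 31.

30

10 - 11 = -1 ≡ 30 (mod 31)
30 + 14 = 44 ≡ 13 (mod 31)
(13)^5 ≡ 6 (mod 31)
(6)^3 ≡ 30 (mod 31)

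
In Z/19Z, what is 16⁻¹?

19 = 1·16 + 3
16 = 5·3 + 1
3 = 3·1 + 0
gcd(16, 19) = 1, so the inverse exists.
Bézout: 1 = −5·19 + 6·16.
So 16⁻¹ ≡ 6 (mod 19).

6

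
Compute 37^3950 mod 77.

67

Compute successive squares:
3950 in binary is 111101101110, i.e. 3950 = 2048 + 1024 + 512 + 256 + 64 + 32 + 8 + 4 + 2.
37^1 ≡ 37 (mod 77)
37^2 ≡ 37^2 = 1369 ≡ 60 (mod 77)
37^4 ≡ 60^2 = 3600 ≡ 58 (mod 77)
37^8 ≡ 58^2 = 3364 ≡ 53 (mod 77)
37^16 ≡ 53^2 = 2809 ≡ 37 (mod 77)
37^32 ≡ 37^2 = 1369 ≡ 60 (mod 77)
37^64 ≡ 60^2 = 3600 ≡ 58 (mod 77)
37^128 ≡ 58^2 = 3364 ≡ 53 (mod 77)
37^256 ≡ 53^2 = 2809 ≡ 37 (mod 77)
37^512 ≡ 37^2 = 1369 ≡ 60 (mod 77)
37^1024 ≡ 60^2 = 3600 ≡ 58 (mod 77)
37^2048 ≡ 58^2 = 3364 ≡ 53 (mod 77)
37^3950 = 37^2048 · 37^1024 · 37^512 · 37^256 · 37^64 · 37^32 · 37^8 · 37^4 · 37^2 ≡ 53 · 58 · 60 · 37 · 58 · 60 · 53 · 58 · 60 (mod 77).
Accumulate the product:
53 · 58 = 3074 ≡ 71
71 · 60 = 4260 ≡ 25
25 · 37 = 925 ≡ 1
1 · 58 = 58
58 · 60 = 3480 ≡ 15
15 · 53 = 795 ≡ 25
25 · 58 = 1450 ≡ 64
64 · 60 = 3840 ≡ 67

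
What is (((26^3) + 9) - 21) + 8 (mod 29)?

(26)^3 ≡ 2 (mod 29)
2 + 9 = 11
11 - 21 = -10 ≡ 19 (mod 29)
19 + 8 = 27

27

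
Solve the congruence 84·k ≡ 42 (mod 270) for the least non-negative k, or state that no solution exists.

gcd(84, 270) = 6, and 6 | 42, so solutions exist.
Divide through by 6: 14·k ≡ 7 mod 45.
14⁻¹ ≡ 29 (mod 45).
k ≡ 29·7 ≡ 23 (mod 45).
The smallest non-negative solution is k = 23.

23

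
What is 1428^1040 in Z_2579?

1309

Compute successive squares:
1040 in binary is 10000010000, i.e. 1040 = 1024 + 16.
1428^1 ≡ 1428 (mod 2579)
1428^2 ≡ 1428^2 = 2039184 ≡ 1774 (mod 2579)
1428^4 ≡ 1774^2 = 3147076 ≡ 696 (mod 2579)
1428^8 ≡ 696^2 = 484416 ≡ 2143 (mod 2579)
1428^16 ≡ 2143^2 = 4592449 ≡ 1829 (mod 2579)
1428^32 ≡ 1829^2 = 3345241 ≡ 278 (mod 2579)
1428^64 ≡ 278^2 = 77284 ≡ 2493 (mod 2579)
1428^128 ≡ 2493^2 = 6215049 ≡ 2238 (mod 2579)
1428^256 ≡ 2238^2 = 5008644 ≡ 226 (mod 2579)
1428^512 ≡ 226^2 = 51076 ≡ 2075 (mod 2579)
1428^1024 ≡ 2075^2 = 4305625 ≡ 1274 (mod 2579)
1428^1040 = 1428^1024 × 1428^16 ≡ 1274 × 1829 (mod 2579).
1274 × 1829 = 2330146 ≡ 1309 (mod 2579).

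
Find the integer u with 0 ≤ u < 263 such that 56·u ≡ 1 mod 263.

Run the extended Euclidean algorithm:
263 = 4*56 + 39
56 = 1*39 + 17
39 = 2*17 + 5
17 = 3*5 + 2
5 = 2*2 + 1
2 = 2*1 + 0
gcd(56, 263) = 1, so the inverse exists.
Back-substitute for 1:
1 = 1*5 − 2*2
  = −2*17 + 7*5
  = 7*39 − 16*17
  = −16*56 + 23*39
  = 23*263 − 108*56
So 56⁻¹ ≡ −108 ≡ 155 (mod 263).

155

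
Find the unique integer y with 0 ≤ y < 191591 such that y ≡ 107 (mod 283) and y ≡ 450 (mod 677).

283⁻¹ mod 677: 283×555 ≡ 1 (mod 677), so 283⁻¹ ≡ 555.
y = 107 + 283×((450 − 107)×555 mod 677) = 107 + 283×128 = 36331.
Check: 36331 mod 283 = 107, 36331 mod 677 = 450. ✓

36331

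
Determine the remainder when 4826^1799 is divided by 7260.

Using repeated squaring:
1799 in binary is 11100000111, i.e. 1799 = 1024 + 512 + 256 + 4 + 2 + 1.
4826^1 ≡ 4826 (mod 7260)
4826^2 ≡ 4826^2 = 23290276 ≡ 196 (mod 7260)
4826^4 ≡ 196^2 = 38416 ≡ 2116 (mod 7260)
4826^8 ≡ 2116^2 = 4477456 ≡ 5296 (mod 7260)
4826^16 ≡ 5296^2 = 28047616 ≡ 2236 (mod 7260)
4826^32 ≡ 2236^2 = 4999696 ≡ 4816 (mod 7260)
4826^64 ≡ 4816^2 = 23193856 ≡ 5416 (mod 7260)
4826^128 ≡ 5416^2 = 29333056 ≡ 2656 (mod 7260)
4826^256 ≡ 2656^2 = 7054336 ≡ 4876 (mod 7260)
4826^512 ≡ 4876^2 = 23775376 ≡ 6136 (mod 7260)
4826^1024 ≡ 6136^2 = 37650496 ≡ 136 (mod 7260)
4826^1799 = 4826^1024 · 4826^512 · 4826^256 · 4826^4 · 4826^2 · 4826^1 ≡ 136 · 6136 · 4876 · 2116 · 196 · 4826 (mod 7260).
Accumulate the product:
136 · 6136 = 834496 ≡ 6856
6856 · 4876 = 33429856 ≡ 4816
4816 · 2116 = 10190656 ≡ 4876
4876 · 196 = 955696 ≡ 4636
4636 · 4826 = 22373336 ≡ 5276

5276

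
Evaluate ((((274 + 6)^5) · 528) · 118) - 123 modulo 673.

274 + 6 = 280
(280)^5 ≡ 286 (mod 673)
286 · 528 = 151008 ≡ 256 (mod 673)
256 · 118 = 30208 ≡ 596 (mod 673)
596 - 123 = 473

473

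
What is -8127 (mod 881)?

683

-8127 = -10*881 + 683, so -8127 ≡ 683 (mod 881).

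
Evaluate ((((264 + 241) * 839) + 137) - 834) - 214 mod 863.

777

264 + 241 = 505
505 * 839 = 423695 ≡ 825 (mod 863)
825 + 137 = 962 ≡ 99 (mod 863)
99 - 834 = -735 ≡ 128 (mod 863)
128 - 214 = -86 ≡ 777 (mod 863)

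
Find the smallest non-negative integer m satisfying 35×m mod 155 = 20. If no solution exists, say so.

5

gcd(35, 155) = 5, and 5 | 20, so solutions exist.
Divide through by 5: 7×m ≡ 4 (mod 31).
7⁻¹ ≡ 9 (mod 31).
m ≡ 9×4 ≡ 5 (mod 31).
The smallest non-negative solution is m = 5.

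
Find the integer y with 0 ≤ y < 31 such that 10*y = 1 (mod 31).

By the extended Euclidean algorithm:
31 = 3*10 + 1
10 = 10*1 + 0
gcd(10, 31) = 1, so the inverse exists.
Back-substitute for 1:
1 = 1*31 − 3*10
So 10⁻¹ ≡ −3 ≡ 28 (mod 31).

28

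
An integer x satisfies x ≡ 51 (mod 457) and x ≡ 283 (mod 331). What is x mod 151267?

457⁻¹ mod 331: 457*155 ≡ 1 (mod 331), so 457⁻¹ ≡ 155.
x = 51 + 457*((283 − 51)*155 mod 331) = 51 + 457*212 = 96935.

96935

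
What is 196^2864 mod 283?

165

Using repeated squaring:
196^1 ≡ 196 (mod 283)
196^2 ≡ 196^2 = 38416 ≡ 211 (mod 283)
196^4 ≡ 211^2 = 44521 ≡ 90 (mod 283)
196^8 ≡ 90^2 = 8100 ≡ 176 (mod 283)
196^16 ≡ 176^2 = 30976 ≡ 129 (mod 283)
196^32 ≡ 129^2 = 16641 ≡ 227 (mod 283)
196^64 ≡ 227^2 = 51529 ≡ 23 (mod 283)
196^128 ≡ 23^2 = 529 ≡ 246 (mod 283)
196^256 ≡ 246^2 = 60516 ≡ 237 (mod 283)
196^512 ≡ 237^2 = 56169 ≡ 135 (mod 283)
196^1024 ≡ 135^2 = 18225 ≡ 113 (mod 283)
196^2048 ≡ 113^2 = 12769 ≡ 34 (mod 283)
196^2864 = 196^2048 · 196^512 · 196^256 · 196^32 · 196^16 ≡ 34 · 135 · 237 · 227 · 129 (mod 283).
Accumulate the product:
34 · 135 = 4590 ≡ 62
62 · 237 = 14694 ≡ 261
261 · 227 = 59247 ≡ 100
100 · 129 = 12900 ≡ 165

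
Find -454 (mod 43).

-454 = -11*43 + 19, so -454 ≡ 19 (mod 43).

19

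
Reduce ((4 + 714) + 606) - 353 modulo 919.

52

4 + 714 = 718
718 + 606 = 1324 ≡ 405 (mod 919)
405 - 353 = 52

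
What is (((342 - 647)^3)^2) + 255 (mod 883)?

601

342 - 647 = -305 ≡ 578 (mod 883)
(578)^3 ≡ 814 (mod 883)
(814)^2 ≡ 346 (mod 883)
346 + 255 = 601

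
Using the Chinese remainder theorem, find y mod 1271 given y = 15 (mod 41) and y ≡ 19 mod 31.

794

41⁻¹ mod 31: 41·28 ≡ 1 (mod 31), so 41⁻¹ ≡ 28.
y = 15 + 41·((19 − 15)·28 mod 31) = 15 + 41·19 = 794.
Check: 794 mod 41 = 15, 794 mod 31 = 19. ✓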